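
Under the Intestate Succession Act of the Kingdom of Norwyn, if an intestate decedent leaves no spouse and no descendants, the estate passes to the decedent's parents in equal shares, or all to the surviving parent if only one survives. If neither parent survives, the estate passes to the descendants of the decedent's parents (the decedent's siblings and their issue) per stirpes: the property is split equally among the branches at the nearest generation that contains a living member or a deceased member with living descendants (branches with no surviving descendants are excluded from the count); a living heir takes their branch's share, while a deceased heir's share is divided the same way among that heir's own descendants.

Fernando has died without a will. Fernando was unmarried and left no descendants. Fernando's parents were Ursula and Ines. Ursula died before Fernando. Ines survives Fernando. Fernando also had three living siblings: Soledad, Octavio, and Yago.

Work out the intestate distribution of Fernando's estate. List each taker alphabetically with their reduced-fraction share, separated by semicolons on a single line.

Ines 1

Only one parent, Ines, survives, so Ines takes the entire estate. The siblings take nothing because a surviving parent has priority.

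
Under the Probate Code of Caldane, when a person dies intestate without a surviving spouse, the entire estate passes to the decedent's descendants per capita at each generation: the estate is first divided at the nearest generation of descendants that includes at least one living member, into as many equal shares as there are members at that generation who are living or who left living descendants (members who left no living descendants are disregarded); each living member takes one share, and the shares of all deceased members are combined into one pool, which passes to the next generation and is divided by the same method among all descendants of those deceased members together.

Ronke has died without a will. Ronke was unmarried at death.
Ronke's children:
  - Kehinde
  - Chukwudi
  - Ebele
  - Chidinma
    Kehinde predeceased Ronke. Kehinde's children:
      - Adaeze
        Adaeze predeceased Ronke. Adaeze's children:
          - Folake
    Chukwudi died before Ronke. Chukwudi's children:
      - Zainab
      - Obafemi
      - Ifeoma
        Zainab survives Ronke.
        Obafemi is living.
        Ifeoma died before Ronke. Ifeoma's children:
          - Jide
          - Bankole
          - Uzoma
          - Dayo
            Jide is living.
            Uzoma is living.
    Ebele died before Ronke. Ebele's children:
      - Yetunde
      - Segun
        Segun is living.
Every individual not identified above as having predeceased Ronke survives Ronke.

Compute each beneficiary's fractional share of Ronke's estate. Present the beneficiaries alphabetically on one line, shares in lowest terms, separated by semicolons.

There is no surviving spouse, so the entire estate passes to Ronke's descendants per capita at each generation.
At generation 1 (Kehinde, Chukwudi, Ebele, Chidinma) there are 4 shares of (1)/4 = 1/4 each.
Living: Chidinma — each takes 1/4.
Deceased: Kehinde, Chukwudi, and Ebele. Their combined 3/4 is pooled and carried to generation 2.
At generation 2 (Adaeze, Zainab, Obafemi, Ifeoma, Yetunde, Segun) there are 6 shares of (3/4)/6 = 1/8 each.
Living: Zainab, Obafemi, Yetunde, and Segun — each takes 1/8.
Deceased: Adaeze and Ifeoma. Their combined 1/4 is pooled and carried to generation 3.
At generation 3 (Folake, Jide, Bankole, Uzoma, Dayo) there are 5 shares of (1/4)/5 = 1/20 each.
Living: Folake, Jide, Bankole, Uzoma, and Dayo — each takes 1/20.

Bankole 1/20; Chidinma 1/4; Dayo 1/20; Folake 1/20; Jide 1/20; Obafemi 1/8; Segun 1/8; Uzoma 1/20; Yetunde 1/8; Zainab 1/8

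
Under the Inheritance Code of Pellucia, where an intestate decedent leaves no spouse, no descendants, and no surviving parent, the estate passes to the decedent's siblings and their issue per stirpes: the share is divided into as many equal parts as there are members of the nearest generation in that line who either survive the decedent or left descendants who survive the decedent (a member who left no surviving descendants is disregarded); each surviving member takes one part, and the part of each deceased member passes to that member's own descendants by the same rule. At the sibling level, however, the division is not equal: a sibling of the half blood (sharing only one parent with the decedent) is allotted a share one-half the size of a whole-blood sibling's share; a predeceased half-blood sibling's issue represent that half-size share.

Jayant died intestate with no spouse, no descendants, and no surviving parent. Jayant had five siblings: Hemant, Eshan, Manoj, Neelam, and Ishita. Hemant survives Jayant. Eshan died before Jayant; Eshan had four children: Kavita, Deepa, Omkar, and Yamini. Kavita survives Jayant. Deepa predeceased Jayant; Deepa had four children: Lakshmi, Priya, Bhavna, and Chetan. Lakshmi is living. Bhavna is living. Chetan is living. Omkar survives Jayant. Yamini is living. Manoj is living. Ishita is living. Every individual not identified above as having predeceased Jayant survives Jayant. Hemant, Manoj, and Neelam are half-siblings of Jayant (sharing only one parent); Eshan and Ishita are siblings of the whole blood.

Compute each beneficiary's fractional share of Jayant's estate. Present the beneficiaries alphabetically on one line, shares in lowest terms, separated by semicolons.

Bhavna 1/56; Chetan 1/56; Hemant 1/7; Ishita 2/7; Kavita 1/14; Lakshmi 1/56; Manoj 1/7; Neelam 1/7; Omkar 1/14; Priya 1/56; Yamini 1/14

No spouse, descendants, or parent survives, so the estate passes to Jayant's siblings per stirpes.
Half-blood siblings count for one-half the weight of whole-blood siblings at the initial division.
Dividing 1 in proportion to weights (total weight 7/2): Hemant (weight 1/2) → 1/7; Eshan (weight 1) → 2/7; Manoj (weight 1/2) → 1/7; Neelam (weight 1/2) → 1/7; Ishita (weight 1) → 2/7.
Hemant is living and takes 1/7.
Eshan predeceased; the 2/7 allotted to Eshan's branch passes to Eshan's issue by representation.
The 2/7 is divided into 4 equal shares of 1/14 among Kavita, Deepa, Omkar, Yamini.
Kavita is living and takes 1/14.
Deepa predeceased; the 1/14 allotted to Deepa's branch passes to Deepa's issue by representation.
The 1/14 is divided into 4 equal shares of 1/56 among Lakshmi, Priya, Bhavna, Chetan.
Lakshmi is living and takes 1/56.
Priya is living and takes 1/56.
Bhavna is living and takes 1/56.
Chetan is living and takes 1/56.
Omkar is living and takes 1/14.
Yamini is living and takes 1/14.
Manoj is living and takes 1/7.
Neelam is living and takes 1/7.
Ishita is living and takes 2/7.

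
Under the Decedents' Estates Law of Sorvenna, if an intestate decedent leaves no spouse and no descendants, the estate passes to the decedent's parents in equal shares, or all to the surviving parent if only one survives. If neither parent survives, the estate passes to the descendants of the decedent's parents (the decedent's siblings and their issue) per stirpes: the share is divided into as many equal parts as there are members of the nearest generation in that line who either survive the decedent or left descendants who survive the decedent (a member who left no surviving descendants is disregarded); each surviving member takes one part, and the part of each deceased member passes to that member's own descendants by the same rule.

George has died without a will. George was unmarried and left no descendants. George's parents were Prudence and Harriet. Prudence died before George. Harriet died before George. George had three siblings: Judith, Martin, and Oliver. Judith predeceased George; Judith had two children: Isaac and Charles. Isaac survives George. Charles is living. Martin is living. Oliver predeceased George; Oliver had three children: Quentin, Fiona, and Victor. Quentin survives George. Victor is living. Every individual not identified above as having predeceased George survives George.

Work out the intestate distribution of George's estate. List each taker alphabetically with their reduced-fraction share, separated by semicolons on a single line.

Charles 1/6; Fiona 1/9; Isaac 1/6; Martin 1/3; Quentin 1/9; Victor 1/9

Neither parent survives and there are no descendants, so the estate passes to George's siblings and their issue per stirpes.
The estate is divided into 3 equal shares of 1/3 among Judith, Martin, Oliver.
Judith predeceased; the 1/3 allotted to Judith's branch passes to Judith's issue by representation.
The 1/3 is divided into 2 equal shares of 1/6 among Isaac, Charles.
Isaac is living and takes 1/6.
Charles is living and takes 1/6.
Martin is living and takes 1/3.
Oliver predeceased; the 1/3 allotted to Oliver's branch passes to Oliver's issue by representation.
The 1/3 is divided into 3 equal shares of 1/9 among Quentin, Fiona, Victor.
Quentin is living and takes 1/9.
Fiona is living and takes 1/9.
Victor is living and takes 1/9.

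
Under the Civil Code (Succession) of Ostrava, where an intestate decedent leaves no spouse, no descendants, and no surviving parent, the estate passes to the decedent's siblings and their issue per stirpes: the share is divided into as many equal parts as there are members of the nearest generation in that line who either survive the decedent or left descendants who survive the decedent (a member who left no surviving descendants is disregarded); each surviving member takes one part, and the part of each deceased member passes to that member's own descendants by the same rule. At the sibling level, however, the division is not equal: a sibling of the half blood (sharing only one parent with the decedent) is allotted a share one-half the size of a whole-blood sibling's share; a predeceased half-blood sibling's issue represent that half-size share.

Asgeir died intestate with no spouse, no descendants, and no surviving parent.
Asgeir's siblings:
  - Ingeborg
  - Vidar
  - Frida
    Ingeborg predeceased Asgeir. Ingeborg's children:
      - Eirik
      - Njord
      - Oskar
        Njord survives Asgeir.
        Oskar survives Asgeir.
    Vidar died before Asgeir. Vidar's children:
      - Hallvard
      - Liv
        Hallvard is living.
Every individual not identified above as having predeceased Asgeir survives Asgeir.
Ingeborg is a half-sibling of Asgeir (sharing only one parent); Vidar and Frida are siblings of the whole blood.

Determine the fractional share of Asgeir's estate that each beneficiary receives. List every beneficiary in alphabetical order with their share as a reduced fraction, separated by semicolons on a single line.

No spouse, descendants, or parent survives, so the estate passes to Asgeir's siblings per stirpes.
Half-blood siblings count for one-half the weight of whole-blood siblings at the initial division.
Dividing 1 in proportion to weights (total weight 5/2): Ingeborg (weight 1/2) → 1/5; Vidar (weight 1) → 2/5; Frida (weight 1) → 2/5.
Ingeborg predeceased; the 1/5 allotted to Ingeborg's branch passes to Ingeborg's issue by representation.
The 1/5 is divided into 3 equal shares of 1/15 among Eirik, Njord, Oskar.
Eirik is living and takes 1/15.
Njord is living and takes 1/15.
Oskar is living and takes 1/15.
Vidar predeceased; the 2/5 allotted to Vidar's branch passes to Vidar's issue by representation.
The 2/5 is divided into 2 equal shares of 1/5 among Hallvard, Liv.
Hallvard is living and takes 1/5.
Liv is living and takes 1/5.
Frida is living and takes 2/5.

Eirik 1/15; Frida 2/5; Hallvard 1/5; Liv 1/5; Njord 1/15; Oskar 1/15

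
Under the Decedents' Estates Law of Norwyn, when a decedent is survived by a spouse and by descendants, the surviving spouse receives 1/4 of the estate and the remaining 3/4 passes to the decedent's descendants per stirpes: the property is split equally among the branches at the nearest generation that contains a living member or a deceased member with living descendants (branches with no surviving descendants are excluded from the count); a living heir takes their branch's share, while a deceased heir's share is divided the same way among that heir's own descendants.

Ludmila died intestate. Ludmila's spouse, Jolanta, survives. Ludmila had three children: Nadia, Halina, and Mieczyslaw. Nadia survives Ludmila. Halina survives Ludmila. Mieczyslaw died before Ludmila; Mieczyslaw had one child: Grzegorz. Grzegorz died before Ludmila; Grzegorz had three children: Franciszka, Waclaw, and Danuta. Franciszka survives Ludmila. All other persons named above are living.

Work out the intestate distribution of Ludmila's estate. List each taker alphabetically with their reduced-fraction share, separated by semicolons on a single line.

Danuta 1/12; Franciszka 1/12; Halina 1/4; Jolanta 1/4; Nadia 1/4; Waclaw 1/12

Jolanta, as surviving spouse, takes 1/4.
The remaining 3/4 passes to Ludmila's descendants per stirpes.
The 3/4 is divided into 3 equal shares of 1/4 among Nadia, Halina, Mieczyslaw.
Nadia is living and takes 1/4.
Halina is living and takes 1/4.
Mieczyslaw predeceased; the 1/4 allotted to Mieczyslaw's branch passes to Mieczyslaw's issue by representation.
Grzegorz's line is the sole branch at this level, so the full 1/4 passes to Grzegorz's issue by representation.
The 1/4 is divided into 3 equal shares of 1/12 among Franciszka, Waclaw, Danuta.
Franciszka is living and takes 1/12.
Waclaw is living and takes 1/12.
Danuta is living and takes 1/12.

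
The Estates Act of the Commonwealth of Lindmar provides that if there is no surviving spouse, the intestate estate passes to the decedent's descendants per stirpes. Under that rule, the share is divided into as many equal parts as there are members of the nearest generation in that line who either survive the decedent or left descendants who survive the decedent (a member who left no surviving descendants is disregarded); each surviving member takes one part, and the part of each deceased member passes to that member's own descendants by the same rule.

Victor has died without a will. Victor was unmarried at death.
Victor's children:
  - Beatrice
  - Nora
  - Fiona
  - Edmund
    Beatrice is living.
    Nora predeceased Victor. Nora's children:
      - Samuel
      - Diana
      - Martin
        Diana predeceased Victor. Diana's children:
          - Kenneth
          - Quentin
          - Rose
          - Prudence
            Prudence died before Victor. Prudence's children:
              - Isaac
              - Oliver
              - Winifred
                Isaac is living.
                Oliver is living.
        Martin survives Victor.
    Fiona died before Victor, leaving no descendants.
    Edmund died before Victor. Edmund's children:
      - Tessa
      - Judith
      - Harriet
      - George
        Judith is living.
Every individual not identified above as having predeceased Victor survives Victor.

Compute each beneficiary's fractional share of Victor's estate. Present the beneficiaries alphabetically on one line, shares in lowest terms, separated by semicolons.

There is no surviving spouse, so the entire estate passes to Victor's descendants per stirpes.
Fiona left no surviving issue, so that branch lapses and is disregarded.
The estate is divided into 3 equal shares of 1/3 among Beatrice, Nora, Edmund.
Beatrice is living and takes 1/3.
Nora predeceased; the 1/3 allotted to Nora's branch passes to Nora's issue by representation.
The 1/3 is divided into 3 equal shares of 1/9 among Samuel, Diana, Martin.
Samuel is living and takes 1/9.
Diana predeceased; the 1/9 allotted to Diana's branch passes to Diana's issue by representation.
The 1/9 is divided into 4 equal shares of 1/36 among Kenneth, Quentin, Rose, Prudence.
Kenneth is living and takes 1/36.
Quentin is living and takes 1/36.
Rose is living and takes 1/36.
Prudence predeceased; the 1/36 allotted to Prudence's branch passes to Prudence's issue by representation.
The 1/36 is divided into 3 equal shares of 1/108 among Isaac, Oliver, Winifred.
Isaac is living and takes 1/108.
Oliver is living and takes 1/108.
Winifred is living and takes 1/108.
Martin is living and takes 1/9.
Edmund predeceased; the 1/3 allotted to Edmund's branch passes to Edmund's issue by representation.
The 1/3 is divided into 4 equal shares of 1/12 among Tessa, Judith, Harriet, George.
Tessa is living and takes 1/12.
Judith is living and takes 1/12.
Harriet is living and takes 1/12.
George is living and takes 1/12.

Beatrice 1/3; George 1/12; Harriet 1/12; Isaac 1/108; Judith 1/12; Kenneth 1/36; Martin 1/9; Oliver 1/108; Quentin 1/36; Rose 1/36; Samuel 1/9; Tessa 1/12; Winifred 1/108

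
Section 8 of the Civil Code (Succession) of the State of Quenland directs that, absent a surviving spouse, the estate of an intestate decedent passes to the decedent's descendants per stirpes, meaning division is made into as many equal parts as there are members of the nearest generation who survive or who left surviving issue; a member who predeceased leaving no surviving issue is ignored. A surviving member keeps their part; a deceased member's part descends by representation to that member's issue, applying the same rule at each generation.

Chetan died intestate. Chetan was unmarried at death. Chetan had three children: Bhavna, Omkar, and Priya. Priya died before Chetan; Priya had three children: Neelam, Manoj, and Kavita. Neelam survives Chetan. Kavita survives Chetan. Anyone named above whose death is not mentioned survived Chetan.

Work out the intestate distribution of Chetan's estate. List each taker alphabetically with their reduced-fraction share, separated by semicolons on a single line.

There is no surviving spouse, so the entire estate passes to Chetan's descendants per stirpes.
The estate is divided into 3 equal shares of 1/3 among Bhavna, Omkar, Priya.
Bhavna is living and takes 1/3.
Omkar is living and takes 1/3.
Priya predeceased; the 1/3 allotted to Priya's branch passes to Priya's issue by representation.
The 1/3 is divided into 3 equal shares of 1/9 among Neelam, Manoj, Kavita.
Neelam is living and takes 1/9.
Manoj is living and takes 1/9.
Kavita is living and takes 1/9.

Bhavna 1/3; Kavita 1/9; Manoj 1/9; Neelam 1/9; Omkar 1/3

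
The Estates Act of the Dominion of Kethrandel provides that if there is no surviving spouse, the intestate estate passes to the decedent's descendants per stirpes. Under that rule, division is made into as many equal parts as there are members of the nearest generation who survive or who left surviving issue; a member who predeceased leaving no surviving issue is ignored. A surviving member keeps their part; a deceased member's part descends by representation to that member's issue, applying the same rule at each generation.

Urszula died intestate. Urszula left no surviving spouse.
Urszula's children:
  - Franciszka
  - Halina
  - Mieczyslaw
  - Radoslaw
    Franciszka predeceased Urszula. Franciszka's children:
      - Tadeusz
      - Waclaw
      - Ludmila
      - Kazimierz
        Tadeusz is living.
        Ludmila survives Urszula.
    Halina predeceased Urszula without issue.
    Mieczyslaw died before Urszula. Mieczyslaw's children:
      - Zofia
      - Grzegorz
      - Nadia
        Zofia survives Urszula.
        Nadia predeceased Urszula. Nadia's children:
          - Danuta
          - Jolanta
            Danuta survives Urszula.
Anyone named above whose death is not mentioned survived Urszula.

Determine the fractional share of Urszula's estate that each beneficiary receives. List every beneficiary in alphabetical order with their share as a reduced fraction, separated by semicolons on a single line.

There is no surviving spouse, so the entire estate passes to Urszula's descendants per stirpes.
Halina left no surviving issue, so that branch lapses and is disregarded.
The estate is divided into 3 equal shares of 1/3 among Franciszka, Mieczyslaw, Radoslaw.
Franciszka predeceased; the 1/3 allotted to Franciszka's branch passes to Franciszka's issue by representation.
The 1/3 is divided into 4 equal shares of 1/12 among Tadeusz, Waclaw, Ludmila, Kazimierz.
Tadeusz is living and takes 1/12.
Waclaw is living and takes 1/12.
Ludmila is living and takes 1/12.
Kazimierz is living and takes 1/12.
Mieczyslaw predeceased; the 1/3 allotted to Mieczyslaw's branch passes to Mieczyslaw's issue by representation.
The 1/3 is divided into 3 equal shares of 1/9 among Zofia, Grzegorz, Nadia.
Zofia is living and takes 1/9.
Grzegorz is living and takes 1/9.
Nadia predeceased; the 1/9 allotted to Nadia's branch passes to Nadia's issue by representation.
The 1/9 is divided into 2 equal shares of 1/18 among Danuta, Jolanta.
Danuta is living and takes 1/18.
Jolanta is living and takes 1/18.
Radoslaw is living and takes 1/3.

Danuta 1/18; Grzegorz 1/9; Jolanta 1/18; Kazimierz 1/12; Ludmila 1/12; Radoslaw 1/3; Tadeusz 1/12; Waclaw 1/12; Zofia 1/9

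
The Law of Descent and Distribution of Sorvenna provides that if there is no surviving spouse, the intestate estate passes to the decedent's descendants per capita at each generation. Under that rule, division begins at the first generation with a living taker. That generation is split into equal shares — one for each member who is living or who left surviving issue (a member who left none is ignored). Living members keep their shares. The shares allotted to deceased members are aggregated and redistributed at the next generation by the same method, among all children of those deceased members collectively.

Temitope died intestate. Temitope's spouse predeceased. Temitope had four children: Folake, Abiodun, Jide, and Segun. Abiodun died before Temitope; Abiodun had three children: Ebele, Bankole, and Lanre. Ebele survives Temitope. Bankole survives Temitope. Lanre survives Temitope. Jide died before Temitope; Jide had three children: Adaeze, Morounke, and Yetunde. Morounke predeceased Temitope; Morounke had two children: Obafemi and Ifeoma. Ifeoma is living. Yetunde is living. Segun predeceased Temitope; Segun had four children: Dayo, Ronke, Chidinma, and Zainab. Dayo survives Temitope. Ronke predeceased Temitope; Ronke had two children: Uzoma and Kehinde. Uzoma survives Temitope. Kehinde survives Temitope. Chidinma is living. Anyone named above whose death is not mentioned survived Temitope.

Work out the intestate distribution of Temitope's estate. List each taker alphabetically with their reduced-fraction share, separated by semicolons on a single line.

There is no surviving spouse, so the entire estate passes to Temitope's descendants per capita at each generation.
At generation 1 (Folake, Abiodun, Jide, Segun) there are 4 shares of (1)/4 = 1/4 each.
Living: Folake — each takes 1/4.
Deceased: Abiodun, Jide, and Segun. Their combined 3/4 is pooled and carried to generation 2.
At generation 2 (Ebele, Bankole, Lanre, Adaeze, Morounke, Yetunde, Dayo, Ronke, Chidinma, Zainab) there are 10 shares of (3/4)/10 = 3/40 each.
Living: Ebele, Bankole, Lanre, Adaeze, Yetunde, Dayo, Chidinma, and Zainab — each takes 3/40.
Deceased: Morounke and Ronke. Their combined 3/20 is pooled and carried to generation 3.
At generation 3 (Obafemi, Ifeoma, Uzoma, Kehinde) there are 4 shares of (3/20)/4 = 3/80 each.
Living: Obafemi, Ifeoma, Uzoma, and Kehinde — each takes 3/80.

Adaeze 3/40; Bankole 3/40; Chidinma 3/40; Dayo 3/40; Ebele 3/40; Folake 1/4; Ifeoma 3/80; Kehinde 3/80; Lanre 3/40; Obafemi 3/80; Uzoma 3/80; Yetunde 3/40; Zainab 3/40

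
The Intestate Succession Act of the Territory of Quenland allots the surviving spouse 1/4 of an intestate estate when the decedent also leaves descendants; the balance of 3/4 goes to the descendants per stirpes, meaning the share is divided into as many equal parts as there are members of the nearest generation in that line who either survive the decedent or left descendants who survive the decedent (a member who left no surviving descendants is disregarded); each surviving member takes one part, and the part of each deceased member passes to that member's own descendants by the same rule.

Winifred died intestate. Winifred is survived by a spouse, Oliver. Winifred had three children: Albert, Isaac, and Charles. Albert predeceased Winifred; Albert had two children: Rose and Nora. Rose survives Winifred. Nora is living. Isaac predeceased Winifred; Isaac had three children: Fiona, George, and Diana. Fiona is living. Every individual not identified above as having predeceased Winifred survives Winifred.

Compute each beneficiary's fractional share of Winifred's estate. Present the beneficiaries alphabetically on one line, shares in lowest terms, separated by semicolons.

Oliver, as surviving spouse, takes 1/4.
The remaining 3/4 passes to Winifred's descendants per stirpes.
The 3/4 is divided into 3 equal shares of 1/4 among Albert, Isaac, Charles.
Albert predeceased; the 1/4 allotted to Albert's branch passes to Albert's issue by representation.
The 1/4 is divided into 2 equal shares of 1/8 among Rose, Nora.
Rose is living and takes 1/8.
Nora is living and takes 1/8.
Isaac predeceased; the 1/4 allotted to Isaac's branch passes to Isaac's issue by representation.
The 1/4 is divided into 3 equal shares of 1/12 among Fiona, George, Diana.
Fiona is living and takes 1/12.
George is living and takes 1/12.
Diana is living and takes 1/12.
Charles is living and takes 1/4.

Charles 1/4; Diana 1/12; Fiona 1/12; George 1/12; Nora 1/8; Oliver 1/4; Rose 1/8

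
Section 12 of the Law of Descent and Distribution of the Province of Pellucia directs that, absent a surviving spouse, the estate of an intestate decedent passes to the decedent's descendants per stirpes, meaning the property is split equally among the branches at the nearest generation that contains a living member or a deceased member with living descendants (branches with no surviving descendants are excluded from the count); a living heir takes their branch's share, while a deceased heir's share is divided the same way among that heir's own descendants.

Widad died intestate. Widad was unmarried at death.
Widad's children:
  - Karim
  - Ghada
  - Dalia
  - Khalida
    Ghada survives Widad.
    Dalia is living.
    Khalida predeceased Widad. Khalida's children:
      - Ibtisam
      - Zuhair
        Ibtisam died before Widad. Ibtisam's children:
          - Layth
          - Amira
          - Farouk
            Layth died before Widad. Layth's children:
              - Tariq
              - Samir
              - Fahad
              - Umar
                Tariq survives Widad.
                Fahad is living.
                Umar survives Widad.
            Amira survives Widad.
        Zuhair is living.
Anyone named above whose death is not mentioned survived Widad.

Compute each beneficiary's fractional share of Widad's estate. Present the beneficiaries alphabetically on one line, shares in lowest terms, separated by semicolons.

Amira 1/24; Dalia 1/4; Fahad 1/96; Farouk 1/24; Ghada 1/4; Karim 1/4; Samir 1/96; Tariq 1/96; Umar 1/96; Zuhair 1/8

There is no surviving spouse, so the entire estate passes to Widad's descendants per stirpes.
The estate is divided into 4 equal shares of 1/4 among Karim, Ghada, Dalia, Khalida.
Karim is living and takes 1/4.
Ghada is living and takes 1/4.
Dalia is living and takes 1/4.
Khalida predeceased; the 1/4 allotted to Khalida's branch passes to Khalida's issue by representation.
The 1/4 is divided into 2 equal shares of 1/8 among Ibtisam, Zuhair.
Ibtisam predeceased; the 1/8 allotted to Ibtisam's branch passes to Ibtisam's issue by representation.
The 1/8 is divided into 3 equal shares of 1/24 among Layth, Amira, Farouk.
Layth predeceased; the 1/24 allotted to Layth's branch passes to Layth's issue by representation.
The 1/24 is divided into 4 equal shares of 1/96 among Tariq, Samir, Fahad, Umar.
Tariq is living and takes 1/96.
Samir is living and takes 1/96.
Fahad is living and takes 1/96.
Umar is living and takes 1/96.
Amira is living and takes 1/24.
Farouk is living and takes 1/24.
Zuhair is living and takes 1/8.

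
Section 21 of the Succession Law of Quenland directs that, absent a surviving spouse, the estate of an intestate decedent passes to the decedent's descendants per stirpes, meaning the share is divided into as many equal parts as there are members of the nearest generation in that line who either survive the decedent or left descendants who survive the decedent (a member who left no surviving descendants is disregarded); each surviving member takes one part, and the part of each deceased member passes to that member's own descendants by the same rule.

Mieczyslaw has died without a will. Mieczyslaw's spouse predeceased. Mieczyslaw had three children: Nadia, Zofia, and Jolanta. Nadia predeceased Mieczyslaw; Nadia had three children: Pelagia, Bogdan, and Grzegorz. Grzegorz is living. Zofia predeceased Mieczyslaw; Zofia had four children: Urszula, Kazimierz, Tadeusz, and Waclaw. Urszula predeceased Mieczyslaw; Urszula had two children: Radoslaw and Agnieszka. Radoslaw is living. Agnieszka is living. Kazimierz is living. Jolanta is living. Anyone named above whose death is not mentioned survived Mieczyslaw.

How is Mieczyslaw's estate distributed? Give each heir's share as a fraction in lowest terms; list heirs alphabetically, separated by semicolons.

There is no surviving spouse, so the entire estate passes to Mieczyslaw's descendants per stirpes.
The estate is divided into 3 equal shares of 1/3 among Nadia, Zofia, Jolanta.
Nadia predeceased; the 1/3 allotted to Nadia's branch passes to Nadia's issue by representation.
The 1/3 is divided into 3 equal shares of 1/9 among Pelagia, Bogdan, Grzegorz.
Pelagia is living and takes 1/9.
Bogdan is living and takes 1/9.
Grzegorz is living and takes 1/9.
Zofia predeceased; the 1/3 allotted to Zofia's branch passes to Zofia's issue by representation.
The 1/3 is divided into 4 equal shares of 1/12 among Urszula, Kazimierz, Tadeusz, Waclaw.
Urszula predeceased; the 1/12 allotted to Urszula's branch passes to Urszula's issue by representation.
The 1/12 is divided into 2 equal shares of 1/24 among Radoslaw, Agnieszka.
Radoslaw is living and takes 1/24.
Agnieszka is living and takes 1/24.
Kazimierz is living and takes 1/12.
Tadeusz is living and takes 1/12.
Waclaw is living and takes 1/12.
Jolanta is living and takes 1/3.

Agnieszka 1/24; Bogdan 1/9; Grzegorz 1/9; Jolanta 1/3; Kazimierz 1/12; Pelagia 1/9; Radoslaw 1/24; Tadeusz 1/12; Waclaw 1/12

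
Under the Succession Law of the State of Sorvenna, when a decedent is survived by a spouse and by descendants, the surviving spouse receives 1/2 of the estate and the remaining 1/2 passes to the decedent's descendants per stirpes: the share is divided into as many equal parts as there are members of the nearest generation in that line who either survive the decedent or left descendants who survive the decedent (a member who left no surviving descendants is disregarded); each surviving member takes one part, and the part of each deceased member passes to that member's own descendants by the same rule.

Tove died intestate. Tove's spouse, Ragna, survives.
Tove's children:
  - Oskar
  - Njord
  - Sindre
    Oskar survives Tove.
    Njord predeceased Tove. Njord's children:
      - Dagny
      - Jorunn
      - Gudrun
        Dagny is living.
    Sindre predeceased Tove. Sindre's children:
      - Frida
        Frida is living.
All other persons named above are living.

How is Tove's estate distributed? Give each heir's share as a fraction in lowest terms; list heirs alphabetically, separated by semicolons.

Dagny 1/18; Frida 1/6; Gudrun 1/18; Jorunn 1/18; Oskar 1/6; Ragna 1/2

Ragna, as surviving spouse, takes 1/2.
The remaining 1/2 passes to Tove's descendants per stirpes.
The 1/2 is divided into 3 equal shares of 1/6 among Oskar, Njord, Sindre.
Oskar is living and takes 1/6.
Njord predeceased; the 1/6 allotted to Njord's branch passes to Njord's issue by representation.
The 1/6 is divided into 3 equal shares of 1/18 among Dagny, Jorunn, Gudrun.
Dagny is living and takes 1/18.
Jorunn is living and takes 1/18.
Gudrun is living and takes 1/18.
Sindre predeceased; the 1/6 allotted to Sindre's branch passes to Sindre's issue by representation.
Frida is the sole taker at this level and receives the full 1/6.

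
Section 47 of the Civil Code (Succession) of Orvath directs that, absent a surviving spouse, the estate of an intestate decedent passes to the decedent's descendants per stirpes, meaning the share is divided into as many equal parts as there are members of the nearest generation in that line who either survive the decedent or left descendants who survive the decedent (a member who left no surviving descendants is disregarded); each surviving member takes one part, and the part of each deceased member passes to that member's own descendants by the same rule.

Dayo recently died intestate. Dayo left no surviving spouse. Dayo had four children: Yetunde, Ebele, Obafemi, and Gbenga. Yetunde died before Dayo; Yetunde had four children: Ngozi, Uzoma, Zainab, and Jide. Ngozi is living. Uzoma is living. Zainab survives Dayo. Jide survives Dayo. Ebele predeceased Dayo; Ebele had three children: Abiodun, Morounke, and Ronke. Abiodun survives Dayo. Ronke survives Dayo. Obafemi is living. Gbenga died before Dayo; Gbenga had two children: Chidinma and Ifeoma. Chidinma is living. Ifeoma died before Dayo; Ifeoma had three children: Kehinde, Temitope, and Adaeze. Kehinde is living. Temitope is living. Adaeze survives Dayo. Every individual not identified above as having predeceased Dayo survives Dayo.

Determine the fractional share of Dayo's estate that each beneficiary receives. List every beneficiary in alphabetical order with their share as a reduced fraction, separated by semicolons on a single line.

There is no surviving spouse, so the entire estate passes to Dayo's descendants per stirpes.
The estate is divided into 4 equal shares of 1/4 among Yetunde, Ebele, Obafemi, Gbenga.
Yetunde predeceased; the 1/4 allotted to Yetunde's branch passes to Yetunde's issue by representation.
The 1/4 is divided into 4 equal shares of 1/16 among Ngozi, Uzoma, Zainab, Jide.
Ngozi is living and takes 1/16.
Uzoma is living and takes 1/16.
Zainab is living and takes 1/16.
Jide is living and takes 1/16.
Ebele predeceased; the 1/4 allotted to Ebele's branch passes to Ebele's issue by representation.
The 1/4 is divided into 3 equal shares of 1/12 among Abiodun, Morounke, Ronke.
Abiodun is living and takes 1/12.
Morounke is living and takes 1/12.
Ronke is living and takes 1/12.
Obafemi is living and takes 1/4.
Gbenga predeceased; the 1/4 allotted to Gbenga's branch passes to Gbenga's issue by representation.
The 1/4 is divided into 2 equal shares of 1/8 among Chidinma, Ifeoma.
Chidinma is living and takes 1/8.
Ifeoma predeceased; the 1/8 allotted to Ifeoma's branch passes to Ifeoma's issue by representation.
The 1/8 is divided into 3 equal shares of 1/24 among Kehinde, Temitope, Adaeze.
Kehinde is living and takes 1/24.
Temitope is living and takes 1/24.
Adaeze is living and takes 1/24.

Abiodun 1/12; Adaeze 1/24; Chidinma 1/8; Jide 1/16; Kehinde 1/24; Morounke 1/12; Ngozi 1/16; Obafemi 1/4; Ronke 1/12; Temitope 1/24; Uzoma 1/16; Zainab 1/16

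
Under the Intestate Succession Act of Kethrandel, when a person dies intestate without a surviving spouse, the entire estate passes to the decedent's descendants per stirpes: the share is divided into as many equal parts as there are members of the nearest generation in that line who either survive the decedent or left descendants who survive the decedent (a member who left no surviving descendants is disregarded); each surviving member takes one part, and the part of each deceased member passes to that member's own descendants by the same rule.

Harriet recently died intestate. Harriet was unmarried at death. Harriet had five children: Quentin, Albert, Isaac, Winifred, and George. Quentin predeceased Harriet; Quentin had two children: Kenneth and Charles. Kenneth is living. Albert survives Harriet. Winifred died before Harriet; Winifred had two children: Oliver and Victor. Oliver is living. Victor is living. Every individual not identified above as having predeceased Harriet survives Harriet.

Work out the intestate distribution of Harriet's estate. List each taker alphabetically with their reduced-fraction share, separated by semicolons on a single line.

There is no surviving spouse, so the entire estate passes to Harriet's descendants per stirpes.
The estate is divided into 5 equal shares of 1/5 among Quentin, Albert, Isaac, Winifred, George.
Quentin predeceased; the 1/5 allotted to Quentin's branch passes to Quentin's issue by representation.
The 1/5 is divided into 2 equal shares of 1/10 among Kenneth, Charles.
Kenneth is living and takes 1/10.
Charles is living and takes 1/10.
Albert is living and takes 1/5.
Isaac is living and takes 1/5.
Winifred predeceased; the 1/5 allotted to Winifred's branch passes to Winifred's issue by representation.
The 1/5 is divided into 2 equal shares of 1/10 among Oliver, Victor.
Oliver is living and takes 1/10.
Victor is living and takes 1/10.
George is living and takes 1/5.

Albert 1/5; Charles 1/10; George 1/5; Isaac 1/5; Kenneth 1/10; Oliver 1/10; Victor 1/10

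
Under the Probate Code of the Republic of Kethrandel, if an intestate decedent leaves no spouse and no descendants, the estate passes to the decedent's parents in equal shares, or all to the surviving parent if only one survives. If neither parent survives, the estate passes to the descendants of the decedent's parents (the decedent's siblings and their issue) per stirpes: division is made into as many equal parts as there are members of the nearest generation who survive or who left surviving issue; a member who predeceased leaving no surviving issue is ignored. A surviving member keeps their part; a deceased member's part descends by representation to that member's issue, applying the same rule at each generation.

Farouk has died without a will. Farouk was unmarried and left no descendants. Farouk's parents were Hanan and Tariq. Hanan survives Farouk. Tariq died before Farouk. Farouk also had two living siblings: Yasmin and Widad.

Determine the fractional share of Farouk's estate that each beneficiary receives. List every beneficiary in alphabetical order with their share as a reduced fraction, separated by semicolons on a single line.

Hanan 1

Only one parent, Hanan, survives, so Hanan takes the entire estate. The siblings take nothing because a surviving parent has priority.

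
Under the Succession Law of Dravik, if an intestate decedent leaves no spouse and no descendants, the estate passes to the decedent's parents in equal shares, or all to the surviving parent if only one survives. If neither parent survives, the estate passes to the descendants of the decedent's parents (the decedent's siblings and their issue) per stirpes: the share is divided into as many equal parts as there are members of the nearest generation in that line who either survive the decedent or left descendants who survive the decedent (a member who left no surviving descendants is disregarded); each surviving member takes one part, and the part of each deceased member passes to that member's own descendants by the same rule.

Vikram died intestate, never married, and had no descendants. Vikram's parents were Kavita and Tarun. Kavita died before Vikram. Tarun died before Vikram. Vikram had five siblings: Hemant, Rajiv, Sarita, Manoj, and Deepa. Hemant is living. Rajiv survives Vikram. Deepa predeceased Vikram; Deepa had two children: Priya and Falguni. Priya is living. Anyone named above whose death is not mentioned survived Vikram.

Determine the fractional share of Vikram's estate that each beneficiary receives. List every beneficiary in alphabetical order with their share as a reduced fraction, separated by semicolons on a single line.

Falguni 1/10; Hemant 1/5; Manoj 1/5; Priya 1/10; Rajiv 1/5; Sarita 1/5

Neither parent survives and there are no descendants, so the estate passes to Vikram's siblings and their issue per stirpes.
The estate is divided into 5 equal shares of 1/5 among Hemant, Rajiv, Sarita, Manoj, Deepa.
Hemant is living and takes 1/5.
Rajiv is living and takes 1/5.
Sarita is living and takes 1/5.
Manoj is living and takes 1/5.
Deepa predeceased; the 1/5 allotted to Deepa's branch passes to Deepa's issue by representation.
The 1/5 is divided into 2 equal shares of 1/10 among Priya, Falguni.
Priya is living and takes 1/10.
Falguni is living and takes 1/10.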